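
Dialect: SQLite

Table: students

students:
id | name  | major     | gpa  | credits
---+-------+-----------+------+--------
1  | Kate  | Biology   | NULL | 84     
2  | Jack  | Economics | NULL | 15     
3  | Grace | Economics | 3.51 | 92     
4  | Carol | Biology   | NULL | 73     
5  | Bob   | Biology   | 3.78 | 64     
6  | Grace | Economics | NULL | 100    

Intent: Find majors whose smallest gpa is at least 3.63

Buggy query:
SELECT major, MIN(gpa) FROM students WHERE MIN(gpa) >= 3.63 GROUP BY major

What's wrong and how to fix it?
Bug: Aggregates like MIN are computed per group after WHERE runs

Fix: Replace WHERE with HAVING after the GROUP BY

Corrected query:
SELECT major, MIN(gpa) FROM students GROUP BY major HAVING MIN(gpa) >= 3.63

Result:
major   | MIN(gpa)
--------+---------
Biology | 3.78    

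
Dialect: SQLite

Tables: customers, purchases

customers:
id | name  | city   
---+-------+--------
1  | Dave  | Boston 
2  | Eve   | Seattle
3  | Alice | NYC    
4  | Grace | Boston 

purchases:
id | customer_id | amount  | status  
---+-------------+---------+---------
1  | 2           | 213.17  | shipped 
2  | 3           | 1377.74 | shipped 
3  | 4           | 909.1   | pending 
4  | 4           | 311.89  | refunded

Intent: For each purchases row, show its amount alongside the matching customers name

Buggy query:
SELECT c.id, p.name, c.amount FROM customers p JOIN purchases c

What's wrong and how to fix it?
Bug: JOIN with no ON clause produces a cartesian product; every purchases row pairs with every customers row

Fix: Specify the join condition linking the foreign key to the parent id

Corrected query:
SELECT c.id, p.name, c.amount FROM customers p JOIN purchases c ON c.customer_id = p.id

Result:
id | name  | amount 
---+-------+--------
1  | Eve   | 213.17 
2  | Alice | 1377.74
3  | Grace | 909.1  
4  | Grace | 311.89 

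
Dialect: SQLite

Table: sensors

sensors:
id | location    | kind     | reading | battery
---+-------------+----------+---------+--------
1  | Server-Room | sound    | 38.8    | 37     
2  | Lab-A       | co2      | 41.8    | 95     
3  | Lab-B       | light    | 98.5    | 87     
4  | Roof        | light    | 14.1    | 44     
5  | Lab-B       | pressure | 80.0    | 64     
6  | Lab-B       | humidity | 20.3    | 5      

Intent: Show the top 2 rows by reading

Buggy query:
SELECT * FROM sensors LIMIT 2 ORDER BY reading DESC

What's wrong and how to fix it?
Bug: ORDER BY cannot follow LIMIT; LIMIT is the final clause

Fix: Swap the clauses: ORDER BY first, then LIMIT

Corrected query:
SELECT * FROM sensors ORDER BY reading DESC LIMIT 2

Result:
id | location | kind     | reading | battery
---+----------+----------+---------+--------
3  | Lab-B    | light    | 98.5    | 87     
5  | Lab-B    | pressure | 80      | 64     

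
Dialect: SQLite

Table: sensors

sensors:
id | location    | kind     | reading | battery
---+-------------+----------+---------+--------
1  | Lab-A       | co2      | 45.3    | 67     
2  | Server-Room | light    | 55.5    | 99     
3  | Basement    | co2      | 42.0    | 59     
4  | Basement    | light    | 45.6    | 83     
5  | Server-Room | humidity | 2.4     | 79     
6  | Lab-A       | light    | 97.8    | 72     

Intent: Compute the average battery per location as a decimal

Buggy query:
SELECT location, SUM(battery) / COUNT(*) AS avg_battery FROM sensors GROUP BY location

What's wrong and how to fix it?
Bug: Both operands are integers, so '/' performs integer division and truncates

Fix: Cast one side to REAL so the division keeps the fractional part

Corrected query:
SELECT location, SUM(battery) * 1.0 / COUNT(*) AS avg_battery FROM sensors GROUP BY location

Result:
location    | avg_battery
------------+------------
Basement    | 71         
Lab-A       | 69.5       
Server-Room | 89         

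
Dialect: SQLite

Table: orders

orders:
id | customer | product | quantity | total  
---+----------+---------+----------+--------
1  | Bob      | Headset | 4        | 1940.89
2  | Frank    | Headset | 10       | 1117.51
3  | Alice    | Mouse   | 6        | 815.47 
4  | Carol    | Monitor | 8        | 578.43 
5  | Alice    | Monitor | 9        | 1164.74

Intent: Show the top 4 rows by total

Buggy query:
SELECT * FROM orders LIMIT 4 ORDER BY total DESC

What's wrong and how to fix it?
Bug: ORDER BY cannot follow LIMIT; LIMIT is the final clause

Fix: Swap the clauses: ORDER BY first, then LIMIT

Corrected query:
SELECT * FROM orders ORDER BY total DESC LIMIT 4

Result:
id | customer | product | quantity | total  
---+----------+---------+----------+--------
1  | Bob      | Headset | 4        | 1940.89
5  | Alice    | Monitor | 9        | 1164.74
2  | Frank    | Headset | 10       | 1117.51
3  | Alice    | Mouse   | 6        | 815.47 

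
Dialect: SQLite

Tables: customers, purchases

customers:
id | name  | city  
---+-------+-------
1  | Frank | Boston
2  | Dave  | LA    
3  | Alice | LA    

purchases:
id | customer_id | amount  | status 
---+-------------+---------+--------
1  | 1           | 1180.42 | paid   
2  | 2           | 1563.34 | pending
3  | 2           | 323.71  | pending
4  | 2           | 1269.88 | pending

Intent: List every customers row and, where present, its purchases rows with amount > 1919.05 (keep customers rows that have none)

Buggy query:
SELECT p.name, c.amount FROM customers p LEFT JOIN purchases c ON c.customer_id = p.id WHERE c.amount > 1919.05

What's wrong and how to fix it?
Bug: A WHERE condition on the right-hand table after LEFT JOIN drops unmatched parents

Fix: Put 'c.amount > 1919.05' in the JOIN's ON clause instead of WHERE

Corrected query:
SELECT p.name, c.amount FROM customers p LEFT JOIN purchases c ON c.customer_id = p.id AND c.amount > 1919.05

Result:
name  | amount
------+-------
Frank | NULL  
Dave  | NULL  
Alice | NULL  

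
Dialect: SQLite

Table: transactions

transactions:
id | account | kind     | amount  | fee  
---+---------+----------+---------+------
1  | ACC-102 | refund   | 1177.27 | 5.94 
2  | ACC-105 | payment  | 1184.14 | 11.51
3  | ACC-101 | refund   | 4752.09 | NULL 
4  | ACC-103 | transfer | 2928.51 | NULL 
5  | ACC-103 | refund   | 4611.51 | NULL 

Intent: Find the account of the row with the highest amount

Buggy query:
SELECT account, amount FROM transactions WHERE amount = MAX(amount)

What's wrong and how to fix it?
Bug: WHERE is evaluated per row; an aggregate over the whole table isn't defined there

Fix: Use a subquery: WHERE amount = (SELECT MAX(amount) FROM transactions)

Corrected query:
SELECT account, amount FROM transactions WHERE amount = (SELECT MAX(amount) FROM transactions)

Result:
account | amount 
--------+--------
ACC-101 | 4752.09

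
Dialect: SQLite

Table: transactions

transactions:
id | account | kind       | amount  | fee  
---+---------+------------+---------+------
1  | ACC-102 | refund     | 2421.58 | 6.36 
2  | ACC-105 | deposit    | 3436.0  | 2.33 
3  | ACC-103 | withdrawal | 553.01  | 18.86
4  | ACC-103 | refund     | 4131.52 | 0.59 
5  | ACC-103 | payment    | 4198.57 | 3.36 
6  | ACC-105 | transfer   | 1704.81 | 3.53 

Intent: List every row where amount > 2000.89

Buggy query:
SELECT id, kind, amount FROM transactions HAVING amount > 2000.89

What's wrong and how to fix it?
Bug: HAVING filters the output of aggregation, but this query has no GROUP BY and no aggregate functions, so SQLite rejects it (HAVING clause on a non-aggregate query); the condition here is per row

Fix: Replace HAVING with WHERE since the condition applies to individual rows

Corrected query:
SELECT id, kind, amount FROM transactions WHERE amount > 2000.89

Result:
id | kind    | amount 
---+---------+--------
1  | refund  | 2421.58
2  | deposit | 3436   
4  | refund  | 4131.52
5  | payment | 4198.57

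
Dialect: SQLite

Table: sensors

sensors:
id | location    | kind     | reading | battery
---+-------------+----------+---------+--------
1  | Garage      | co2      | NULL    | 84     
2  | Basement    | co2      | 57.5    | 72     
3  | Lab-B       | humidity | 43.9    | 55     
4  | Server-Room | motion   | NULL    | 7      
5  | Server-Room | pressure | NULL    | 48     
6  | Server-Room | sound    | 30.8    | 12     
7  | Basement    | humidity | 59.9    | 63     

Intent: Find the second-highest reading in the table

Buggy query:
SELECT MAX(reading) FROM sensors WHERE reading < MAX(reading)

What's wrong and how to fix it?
Bug: MAX(reading) on the right of the comparison is an aggregate-in-WHERE error

Fix: Put the inner MAX in a scalar subquery

Corrected query:
SELECT MAX(reading) FROM sensors WHERE reading < (SELECT MAX(reading) FROM sensors)

Result:
MAX(reading)
------------
57.5        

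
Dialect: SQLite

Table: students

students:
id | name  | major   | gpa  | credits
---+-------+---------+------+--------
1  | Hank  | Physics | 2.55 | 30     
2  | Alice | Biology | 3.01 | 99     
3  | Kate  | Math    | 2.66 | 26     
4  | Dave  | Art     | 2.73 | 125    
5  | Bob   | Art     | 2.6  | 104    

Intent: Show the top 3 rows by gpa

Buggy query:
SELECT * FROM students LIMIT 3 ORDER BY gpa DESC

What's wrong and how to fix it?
Bug: LIMIT must come after ORDER BY

Fix: Sort with ORDER BY, then apply LIMIT

Corrected query:
SELECT * FROM students ORDER BY gpa DESC LIMIT 3

Result:
id | name  | major   | gpa  | credits
---+-------+---------+------+--------
2  | Alice | Biology | 3.01 | 99     
4  | Dave  | Art     | 2.73 | 125    
3  | Kate  | Math    | 2.66 | 26     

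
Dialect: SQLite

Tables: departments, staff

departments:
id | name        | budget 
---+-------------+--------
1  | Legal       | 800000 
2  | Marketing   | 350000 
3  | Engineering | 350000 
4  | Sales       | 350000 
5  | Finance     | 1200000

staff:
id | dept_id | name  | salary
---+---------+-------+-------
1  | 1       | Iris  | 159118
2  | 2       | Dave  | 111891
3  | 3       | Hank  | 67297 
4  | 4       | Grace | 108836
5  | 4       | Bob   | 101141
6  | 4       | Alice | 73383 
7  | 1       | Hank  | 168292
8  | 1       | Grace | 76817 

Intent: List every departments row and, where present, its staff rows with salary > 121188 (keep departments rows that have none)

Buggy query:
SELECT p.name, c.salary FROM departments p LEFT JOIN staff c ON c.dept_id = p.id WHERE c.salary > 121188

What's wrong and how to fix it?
Bug: A WHERE condition on the right-hand table after LEFT JOIN drops unmatched parents

Fix: Put 'c.salary > 121188' in the JOIN's ON clause instead of WHERE

Corrected query:
SELECT p.name, c.salary FROM departments p LEFT JOIN staff c ON c.dept_id = p.id AND c.salary > 121188

Result:
name        | salary
------------+-------
Legal       | 159118
Legal       | 168292
Marketing   | NULL  
Engineering | NULL  
Sales       | NULL  
Finance     | NULL  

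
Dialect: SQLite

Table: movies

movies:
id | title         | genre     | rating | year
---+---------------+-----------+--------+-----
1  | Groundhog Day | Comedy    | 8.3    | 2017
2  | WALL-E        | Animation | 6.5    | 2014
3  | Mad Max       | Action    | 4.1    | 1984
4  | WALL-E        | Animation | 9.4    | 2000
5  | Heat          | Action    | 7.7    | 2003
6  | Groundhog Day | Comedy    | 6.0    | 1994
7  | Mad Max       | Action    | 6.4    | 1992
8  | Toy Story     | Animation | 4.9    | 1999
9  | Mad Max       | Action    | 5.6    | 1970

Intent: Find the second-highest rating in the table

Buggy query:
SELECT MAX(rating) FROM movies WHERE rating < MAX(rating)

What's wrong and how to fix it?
Bug: MAX(rating) on the right of the comparison is an aggregate-in-WHERE error

Fix: Compute the overall MAX in a subquery, then take MAX of rows below it

Corrected query:
SELECT MAX(rating) FROM movies WHERE rating < (SELECT MAX(rating) FROM movies)

Result:
MAX(rating)
-----------
8.3        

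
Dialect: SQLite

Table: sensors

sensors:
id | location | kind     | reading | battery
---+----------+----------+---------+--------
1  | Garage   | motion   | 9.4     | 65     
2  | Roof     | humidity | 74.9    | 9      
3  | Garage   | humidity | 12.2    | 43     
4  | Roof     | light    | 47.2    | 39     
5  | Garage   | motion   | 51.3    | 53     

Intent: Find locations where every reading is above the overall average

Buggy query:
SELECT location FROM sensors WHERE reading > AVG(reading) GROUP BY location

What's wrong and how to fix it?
Bug: AVG() is an aggregate; it can't sit directly in WHERE

Fix: Compute the overall average in a scalar subquery and compare each group's MIN against it in HAVING

Corrected query:
SELECT location FROM sensors GROUP BY location HAVING MIN(reading) > (SELECT AVG(reading) FROM sensors)

Result:
location
--------
Roof    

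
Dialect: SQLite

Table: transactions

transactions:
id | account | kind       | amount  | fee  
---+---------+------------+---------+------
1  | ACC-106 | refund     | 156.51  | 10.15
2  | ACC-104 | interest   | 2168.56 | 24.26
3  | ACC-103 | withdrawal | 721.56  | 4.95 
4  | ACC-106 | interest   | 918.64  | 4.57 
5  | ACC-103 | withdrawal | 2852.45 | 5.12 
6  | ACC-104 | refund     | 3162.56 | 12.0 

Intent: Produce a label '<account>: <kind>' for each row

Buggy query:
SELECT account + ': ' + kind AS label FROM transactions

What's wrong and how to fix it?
Bug: '+' is numeric addition; on text columns SQLite converts them to 0 instead of concatenating

Fix: Use the || operator for string concatenation

Corrected query:
SELECT account || ': ' || kind AS label FROM transactions

Result:
label              
-------------------
ACC-106: refund    
ACC-104: interest  
ACC-103: withdrawal
ACC-106: interest  
ACC-103: withdrawal
ACC-104: refund    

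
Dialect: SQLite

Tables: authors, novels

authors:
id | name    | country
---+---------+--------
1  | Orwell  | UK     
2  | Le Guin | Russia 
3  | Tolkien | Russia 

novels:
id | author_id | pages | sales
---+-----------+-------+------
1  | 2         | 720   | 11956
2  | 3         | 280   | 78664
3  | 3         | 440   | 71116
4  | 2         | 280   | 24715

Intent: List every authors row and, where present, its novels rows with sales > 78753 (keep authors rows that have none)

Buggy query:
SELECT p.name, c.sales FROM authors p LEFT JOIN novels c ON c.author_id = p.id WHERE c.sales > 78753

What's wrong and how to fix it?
Bug: A WHERE condition on the right-hand table after LEFT JOIN drops unmatched parents

Fix: Put 'c.sales > 78753' in the JOIN's ON clause instead of WHERE

Corrected query:
SELECT p.name, c.sales FROM authors p LEFT JOIN novels c ON c.author_id = p.id AND c.sales > 78753

Result:
name    | sales
--------+------
Orwell  | NULL 
Le Guin | NULL 
Tolkien | NULL 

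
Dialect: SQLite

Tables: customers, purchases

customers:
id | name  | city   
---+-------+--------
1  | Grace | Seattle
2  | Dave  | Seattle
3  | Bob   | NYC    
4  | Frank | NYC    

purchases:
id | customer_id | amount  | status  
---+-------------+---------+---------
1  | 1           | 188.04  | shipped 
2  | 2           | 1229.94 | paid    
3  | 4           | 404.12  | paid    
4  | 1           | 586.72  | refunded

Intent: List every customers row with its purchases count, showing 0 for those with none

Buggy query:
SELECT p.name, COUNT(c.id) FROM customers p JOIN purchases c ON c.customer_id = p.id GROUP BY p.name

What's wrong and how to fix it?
Bug: An inner join excludes parents with zero children

Fix: Use LEFT JOIN so parents without children still appear (COUNT(c.id) gives 0)

Corrected query:
SELECT p.name, COUNT(c.id) FROM customers p LEFT JOIN purchases c ON c.customer_id = p.id GROUP BY p.name

Result:
name  | COUNT(c.id)
------+------------
Bob   | 0          
Dave  | 1          
Frank | 1          
Grace | 2          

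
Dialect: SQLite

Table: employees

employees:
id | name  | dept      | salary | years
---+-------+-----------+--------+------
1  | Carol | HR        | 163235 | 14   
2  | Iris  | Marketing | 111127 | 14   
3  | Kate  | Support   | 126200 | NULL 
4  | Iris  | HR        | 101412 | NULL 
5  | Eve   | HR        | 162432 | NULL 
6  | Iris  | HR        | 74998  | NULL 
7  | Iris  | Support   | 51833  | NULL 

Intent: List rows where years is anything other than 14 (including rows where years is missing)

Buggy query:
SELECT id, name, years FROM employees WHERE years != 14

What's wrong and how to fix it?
Bug: 'years != 14' is unknown when years is NULL, so NULL rows are silently excluded

Fix: Handle NULL separately with IS NULL alongside the inequality

Corrected query:
SELECT id, name, years FROM employees WHERE years != 14 OR years IS NULL

Result:
id | name | years
---+------+------
3  | Kate | NULL 
4  | Iris | NULL 
5  | Eve  | NULL 
6  | Iris | NULL 
7  | Iris | NULL 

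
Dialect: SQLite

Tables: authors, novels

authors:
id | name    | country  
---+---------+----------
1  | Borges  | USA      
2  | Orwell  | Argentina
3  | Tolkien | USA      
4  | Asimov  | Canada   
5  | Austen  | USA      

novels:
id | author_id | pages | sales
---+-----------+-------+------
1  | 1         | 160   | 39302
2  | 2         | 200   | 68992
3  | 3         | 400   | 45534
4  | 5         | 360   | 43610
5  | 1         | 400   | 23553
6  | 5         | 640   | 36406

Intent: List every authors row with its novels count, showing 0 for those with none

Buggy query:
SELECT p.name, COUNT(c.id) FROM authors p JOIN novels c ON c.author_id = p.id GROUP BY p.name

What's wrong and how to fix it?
Bug: An inner join excludes parents with zero children

Fix: Use LEFT JOIN so parents without children still appear (COUNT(c.id) gives 0)

Corrected query:
SELECT p.name, COUNT(c.id) FROM authors p LEFT JOIN novels c ON c.author_id = p.id GROUP BY p.name

Result:
name    | COUNT(c.id)
--------+------------
Asimov  | 0          
Austen  | 2          
Borges  | 2          
Orwell  | 1          
Tolkien | 1          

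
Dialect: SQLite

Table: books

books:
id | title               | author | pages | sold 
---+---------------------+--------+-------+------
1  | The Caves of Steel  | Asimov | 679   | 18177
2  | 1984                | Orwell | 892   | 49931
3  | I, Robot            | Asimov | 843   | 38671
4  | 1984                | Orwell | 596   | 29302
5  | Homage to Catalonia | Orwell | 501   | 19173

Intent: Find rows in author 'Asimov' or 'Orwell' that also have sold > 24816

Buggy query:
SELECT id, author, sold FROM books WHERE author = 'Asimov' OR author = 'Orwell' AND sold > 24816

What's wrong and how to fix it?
Bug: AND binds tighter than OR, so this parses as author = 'Asimov' OR (author = 'Orwell' AND sold > 24816)

Fix: Group the OR with parentheses (or use IN), then AND the threshold

Corrected query:
SELECT id, author, sold FROM books WHERE (author = 'Asimov' OR author = 'Orwell') AND sold > 24816

Result:
id | author | sold 
---+--------+------
2  | Orwell | 49931
3  | Asimov | 38671
4  | Orwell | 29302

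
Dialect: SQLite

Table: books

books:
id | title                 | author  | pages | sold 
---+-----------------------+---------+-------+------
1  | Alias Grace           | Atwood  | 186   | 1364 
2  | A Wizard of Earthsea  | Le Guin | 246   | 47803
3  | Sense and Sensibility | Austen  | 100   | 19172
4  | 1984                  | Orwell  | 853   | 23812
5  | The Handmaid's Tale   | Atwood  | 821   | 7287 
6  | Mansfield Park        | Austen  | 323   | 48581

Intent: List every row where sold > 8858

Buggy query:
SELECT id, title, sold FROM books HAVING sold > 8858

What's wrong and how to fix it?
Bug: This is a non-aggregate query (no GROUP BY, no aggregates), so in SQLite the HAVING clause is invalid here; a row-level condition belongs in WHERE

Fix: Replace HAVING with WHERE since the condition applies to individual rows

Corrected query:
SELECT id, title, sold FROM books WHERE sold > 8858

Result:
id | title                 | sold 
---+-----------------------+------
2  | A Wizard of Earthsea  | 47803
3  | Sense and Sensibility | 19172
4  | 1984                  | 23812
6  | Mansfield Park        | 48581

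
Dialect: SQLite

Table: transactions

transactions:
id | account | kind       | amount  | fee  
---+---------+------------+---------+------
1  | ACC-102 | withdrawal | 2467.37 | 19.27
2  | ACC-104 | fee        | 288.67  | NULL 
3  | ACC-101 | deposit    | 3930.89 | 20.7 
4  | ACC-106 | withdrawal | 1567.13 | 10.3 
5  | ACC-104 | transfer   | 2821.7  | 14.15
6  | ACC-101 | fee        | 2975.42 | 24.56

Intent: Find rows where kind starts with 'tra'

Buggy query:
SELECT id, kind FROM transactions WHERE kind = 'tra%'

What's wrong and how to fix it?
Bug: '=' compares the literal string including the % character; pattern matching needs LIKE

Fix: Replace '=' with LIKE so 'tra%' is treated as a pattern

Corrected query:
SELECT id, kind FROM transactions WHERE kind LIKE 'tra%'

Result:
id | kind    
---+---------
5  | transfer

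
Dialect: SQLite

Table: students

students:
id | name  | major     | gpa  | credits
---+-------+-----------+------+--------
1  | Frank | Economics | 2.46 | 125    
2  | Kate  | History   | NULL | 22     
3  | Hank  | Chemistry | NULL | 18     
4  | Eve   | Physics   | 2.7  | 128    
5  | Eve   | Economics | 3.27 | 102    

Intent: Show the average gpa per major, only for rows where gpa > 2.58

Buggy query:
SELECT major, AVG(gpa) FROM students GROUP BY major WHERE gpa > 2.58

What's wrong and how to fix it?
Bug: Row-level WHERE must come before GROUP BY in the clause order

Fix: Place WHERE between FROM and GROUP BY

Corrected query:
SELECT major, AVG(gpa) FROM students WHERE gpa > 2.58 GROUP BY major

Result:
major     | AVG(gpa)
----------+---------
Economics | 3.27    
Physics   | 2.7     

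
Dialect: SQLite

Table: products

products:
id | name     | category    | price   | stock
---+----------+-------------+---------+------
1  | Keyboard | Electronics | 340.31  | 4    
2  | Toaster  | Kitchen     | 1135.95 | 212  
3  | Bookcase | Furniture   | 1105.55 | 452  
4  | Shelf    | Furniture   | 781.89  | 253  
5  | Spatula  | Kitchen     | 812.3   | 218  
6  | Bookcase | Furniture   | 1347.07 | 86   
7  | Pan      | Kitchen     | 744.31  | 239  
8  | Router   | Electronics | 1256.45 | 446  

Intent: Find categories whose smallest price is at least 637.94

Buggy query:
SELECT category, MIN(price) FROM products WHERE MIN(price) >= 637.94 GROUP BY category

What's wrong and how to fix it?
Bug: MIN() in WHERE is a misuse of aggregate

Fix: Use HAVING for the per-group MIN condition

Corrected query:
SELECT category, MIN(price) FROM products GROUP BY category HAVING MIN(price) >= 637.94

Result:
category  | MIN(price)
----------+-----------
Furniture | 781.89    
Kitchen   | 744.31    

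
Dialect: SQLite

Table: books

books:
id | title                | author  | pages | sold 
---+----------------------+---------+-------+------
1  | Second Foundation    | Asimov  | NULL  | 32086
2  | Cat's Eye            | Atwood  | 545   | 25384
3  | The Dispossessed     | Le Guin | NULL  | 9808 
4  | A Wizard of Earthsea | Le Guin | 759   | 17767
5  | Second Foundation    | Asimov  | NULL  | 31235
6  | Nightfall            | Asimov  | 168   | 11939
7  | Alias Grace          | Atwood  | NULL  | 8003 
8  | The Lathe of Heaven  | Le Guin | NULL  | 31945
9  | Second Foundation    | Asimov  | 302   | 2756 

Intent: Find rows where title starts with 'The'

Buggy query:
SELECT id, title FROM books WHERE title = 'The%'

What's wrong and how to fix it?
Bug: Wildcards only work with LIKE; '=' treats '%' as a literal character

Fix: Use LIKE for wildcard pattern matching

Corrected query:
SELECT id, title FROM books WHERE title LIKE 'The%'

Result:
id | title              
---+--------------------
3  | The Dispossessed   
8  | The Lathe of Heaven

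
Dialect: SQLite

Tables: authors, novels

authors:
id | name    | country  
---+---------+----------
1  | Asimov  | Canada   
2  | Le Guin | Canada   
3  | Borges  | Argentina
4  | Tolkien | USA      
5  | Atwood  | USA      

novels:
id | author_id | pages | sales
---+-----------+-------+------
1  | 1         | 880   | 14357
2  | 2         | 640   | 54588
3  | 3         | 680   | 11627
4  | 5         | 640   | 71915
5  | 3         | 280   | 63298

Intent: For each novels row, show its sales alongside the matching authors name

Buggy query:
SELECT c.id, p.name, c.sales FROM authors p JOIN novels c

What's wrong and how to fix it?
Bug: Missing join condition: each novels row is matched to all authors rows instead of just its own

Fix: Specify the join condition linking the foreign key to the parent id

Corrected query:
SELECT c.id, p.name, c.sales FROM authors p JOIN novels c ON c.author_id = p.id

Result:
id | name    | sales
---+---------+------
1  | Asimov  | 14357
2  | Le Guin | 54588
3  | Borges  | 11627
4  | Atwood  | 71915
5  | Borges  | 63298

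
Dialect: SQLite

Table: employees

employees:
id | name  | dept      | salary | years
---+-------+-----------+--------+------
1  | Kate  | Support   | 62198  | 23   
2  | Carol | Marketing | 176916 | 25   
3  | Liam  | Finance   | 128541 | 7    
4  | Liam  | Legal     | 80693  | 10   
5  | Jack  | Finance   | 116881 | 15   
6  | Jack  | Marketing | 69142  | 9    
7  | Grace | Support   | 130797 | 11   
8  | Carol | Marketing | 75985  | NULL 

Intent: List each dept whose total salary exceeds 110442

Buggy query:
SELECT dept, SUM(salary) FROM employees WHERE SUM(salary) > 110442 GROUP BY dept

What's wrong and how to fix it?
Bug: WHERE runs before GROUP BY, so aggregates aren't available there

Fix: Use HAVING (which filters groups after aggregation) instead of WHERE

Corrected query:
SELECT dept, SUM(salary) FROM employees GROUP BY dept HAVING SUM(salary) > 110442

Result:
dept      | SUM(salary)
----------+------------
Finance   | 245422     
Marketing | 322043     
Support   | 192995     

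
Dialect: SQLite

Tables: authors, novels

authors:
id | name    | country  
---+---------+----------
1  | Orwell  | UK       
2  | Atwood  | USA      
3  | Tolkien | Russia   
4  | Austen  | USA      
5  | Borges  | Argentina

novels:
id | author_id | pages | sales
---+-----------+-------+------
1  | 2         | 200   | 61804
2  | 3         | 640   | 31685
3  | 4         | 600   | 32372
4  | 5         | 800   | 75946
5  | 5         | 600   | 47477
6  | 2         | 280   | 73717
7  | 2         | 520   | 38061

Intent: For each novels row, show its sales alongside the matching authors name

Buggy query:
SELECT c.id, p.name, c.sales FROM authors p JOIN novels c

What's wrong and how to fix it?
Bug: JOIN with no ON clause produces a cartesian product; every novels row pairs with every authors row

Fix: Specify the join condition linking the foreign key to the parent id

Corrected query:
SELECT c.id, p.name, c.sales FROM authors p JOIN novels c ON c.author_id = p.id

Result:
id | name    | sales
---+---------+------
1  | Atwood  | 61804
2  | Tolkien | 31685
3  | Austen  | 32372
4  | Borges  | 75946
5  | Borges  | 47477
6  | Atwood  | 73717
7  | Atwood  | 38061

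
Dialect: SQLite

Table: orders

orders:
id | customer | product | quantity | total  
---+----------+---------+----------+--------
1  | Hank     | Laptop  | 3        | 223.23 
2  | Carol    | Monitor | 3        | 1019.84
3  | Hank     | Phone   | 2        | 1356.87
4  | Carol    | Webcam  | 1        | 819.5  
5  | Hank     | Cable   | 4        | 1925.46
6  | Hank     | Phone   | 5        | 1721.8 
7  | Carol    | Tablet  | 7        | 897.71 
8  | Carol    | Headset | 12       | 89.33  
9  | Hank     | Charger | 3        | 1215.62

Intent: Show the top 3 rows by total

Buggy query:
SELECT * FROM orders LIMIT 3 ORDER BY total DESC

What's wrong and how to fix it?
Bug: ORDER BY cannot follow LIMIT; LIMIT is the final clause

Fix: Sort with ORDER BY, then apply LIMIT

Corrected query:
SELECT * FROM orders ORDER BY total DESC LIMIT 3

Result:
id | customer | product | quantity | total  
---+----------+---------+----------+--------
5  | Hank     | Cable   | 4        | 1925.46
6  | Hank     | Phone   | 5        | 1721.8 
3  | Hank     | Phone   | 2        | 1356.87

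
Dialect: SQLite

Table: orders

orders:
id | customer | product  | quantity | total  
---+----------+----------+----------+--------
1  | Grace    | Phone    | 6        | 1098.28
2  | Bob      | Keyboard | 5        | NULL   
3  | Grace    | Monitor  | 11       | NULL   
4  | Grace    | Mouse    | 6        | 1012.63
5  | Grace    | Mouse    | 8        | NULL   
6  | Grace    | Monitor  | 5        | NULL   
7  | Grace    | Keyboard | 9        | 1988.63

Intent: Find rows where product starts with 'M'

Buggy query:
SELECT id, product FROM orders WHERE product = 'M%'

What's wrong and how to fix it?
Bug: '=' compares the literal string including the % character; pattern matching needs LIKE

Fix: Use LIKE for wildcard pattern matching

Corrected query:
SELECT id, product FROM orders WHERE product LIKE 'M%'

Result:
id | product
---+--------
3  | Monitor
4  | Mouse  
5  | Mouse  
6  | Monitor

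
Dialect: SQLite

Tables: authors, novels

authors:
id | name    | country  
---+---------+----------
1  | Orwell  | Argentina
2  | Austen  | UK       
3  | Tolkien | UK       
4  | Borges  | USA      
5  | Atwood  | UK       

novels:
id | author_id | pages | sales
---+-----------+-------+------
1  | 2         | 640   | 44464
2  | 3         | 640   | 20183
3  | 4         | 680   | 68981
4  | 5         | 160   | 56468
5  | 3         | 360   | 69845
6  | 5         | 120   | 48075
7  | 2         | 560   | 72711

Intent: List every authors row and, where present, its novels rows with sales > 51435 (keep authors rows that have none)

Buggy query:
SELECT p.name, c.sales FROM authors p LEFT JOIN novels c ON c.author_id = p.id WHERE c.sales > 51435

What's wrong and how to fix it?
Bug: Filtering c.sales in WHERE discards the NULL rows produced by LEFT JOIN, turning it into an inner join

Fix: Put 'c.sales > 51435' in the JOIN's ON clause instead of WHERE

Corrected query:
SELECT p.name, c.sales FROM authors p LEFT JOIN novels c ON c.author_id = p.id AND c.sales > 51435

Result:
name    | sales
--------+------
Orwell  | NULL 
Austen  | 72711
Tolkien | 69845
Borges  | 68981
Atwood  | 56468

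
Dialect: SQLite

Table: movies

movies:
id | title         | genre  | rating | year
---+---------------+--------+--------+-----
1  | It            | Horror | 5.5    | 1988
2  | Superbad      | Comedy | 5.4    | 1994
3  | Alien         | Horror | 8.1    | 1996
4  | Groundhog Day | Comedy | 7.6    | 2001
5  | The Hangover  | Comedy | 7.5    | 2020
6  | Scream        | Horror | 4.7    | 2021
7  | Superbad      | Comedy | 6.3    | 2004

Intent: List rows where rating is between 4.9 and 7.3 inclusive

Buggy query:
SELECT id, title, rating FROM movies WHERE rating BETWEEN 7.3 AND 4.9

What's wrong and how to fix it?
Bug: BETWEEN expects the lower bound first; with 7.3 AND 4.9 the range is empty

Fix: Write BETWEEN 4.9 AND 7.3

Corrected query:
SELECT id, title, rating FROM movies WHERE rating BETWEEN 4.9 AND 7.3

Result:
id | title    | rating
---+----------+-------
1  | It       | 5.5   
2  | Superbad | 5.4   
7  | Superbad | 6.3   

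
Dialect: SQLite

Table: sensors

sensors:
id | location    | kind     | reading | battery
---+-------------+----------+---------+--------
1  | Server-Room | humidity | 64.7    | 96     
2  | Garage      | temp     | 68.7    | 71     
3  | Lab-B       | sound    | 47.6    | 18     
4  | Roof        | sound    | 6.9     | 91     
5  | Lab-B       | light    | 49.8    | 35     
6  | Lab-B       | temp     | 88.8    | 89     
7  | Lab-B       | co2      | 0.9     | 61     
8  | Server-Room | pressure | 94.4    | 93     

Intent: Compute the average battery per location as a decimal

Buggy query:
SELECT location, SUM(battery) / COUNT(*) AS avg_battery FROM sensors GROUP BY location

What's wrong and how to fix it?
Bug: Both operands are integers, so '/' performs integer division and truncates

Fix: Cast one side to REAL so the division keeps the fractional part

Corrected query:
SELECT location, SUM(battery) * 1.0 / COUNT(*) AS avg_battery FROM sensors GROUP BY location

Result:
location    | avg_battery
------------+------------
Garage      | 71         
Lab-B       | 50.75      
Roof        | 91         
Server-Room | 94.5       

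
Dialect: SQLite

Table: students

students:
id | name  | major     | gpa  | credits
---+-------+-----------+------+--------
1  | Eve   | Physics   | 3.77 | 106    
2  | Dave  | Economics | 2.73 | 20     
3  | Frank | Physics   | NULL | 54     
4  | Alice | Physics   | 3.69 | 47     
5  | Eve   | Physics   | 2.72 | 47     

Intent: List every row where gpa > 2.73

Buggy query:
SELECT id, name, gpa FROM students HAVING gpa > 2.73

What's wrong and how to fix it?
Bug: This is a non-aggregate query (no GROUP BY, no aggregates), so in SQLite the HAVING clause is invalid here; a row-level condition belongs in WHERE

Fix: Use WHERE for row-level filtering

Corrected query:
SELECT id, name, gpa FROM students WHERE gpa > 2.73

Result:
id | name  | gpa 
---+-------+-----
1  | Eve   | 3.77
4  | Alice | 3.69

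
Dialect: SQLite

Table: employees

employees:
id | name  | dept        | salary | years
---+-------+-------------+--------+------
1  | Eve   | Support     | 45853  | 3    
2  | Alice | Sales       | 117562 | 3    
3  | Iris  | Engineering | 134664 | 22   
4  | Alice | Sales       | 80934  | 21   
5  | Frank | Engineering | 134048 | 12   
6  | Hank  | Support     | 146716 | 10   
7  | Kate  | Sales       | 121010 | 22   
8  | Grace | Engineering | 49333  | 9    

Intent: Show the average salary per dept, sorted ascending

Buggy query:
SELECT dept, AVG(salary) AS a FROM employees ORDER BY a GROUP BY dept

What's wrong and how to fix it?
Bug: ORDER BY appears before GROUP BY; SQL clause order requires GROUP BY first

Fix: Reorder: SELECT … FROM … GROUP BY … ORDER BY …

Corrected query:
SELECT dept, AVG(salary) AS a FROM employees GROUP BY dept ORDER BY a

Result:
dept        | a      
------------+--------
Support     | 96284.5
Engineering | 106015 
Sales       | 106502 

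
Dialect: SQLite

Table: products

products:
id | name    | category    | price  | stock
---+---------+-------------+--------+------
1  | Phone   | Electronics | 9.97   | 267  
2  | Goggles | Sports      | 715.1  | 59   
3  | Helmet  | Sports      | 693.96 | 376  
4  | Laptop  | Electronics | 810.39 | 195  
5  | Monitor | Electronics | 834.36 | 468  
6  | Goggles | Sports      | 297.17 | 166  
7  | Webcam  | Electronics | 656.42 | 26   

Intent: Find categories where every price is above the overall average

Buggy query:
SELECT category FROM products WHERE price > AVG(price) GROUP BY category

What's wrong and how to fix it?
Bug: AVG() is an aggregate; it can't sit directly in WHERE

Fix: Compute the overall average in a scalar subquery and compare each group's MIN against it in HAVING

Corrected query:
SELECT category FROM products GROUP BY category HAVING MIN(price) > (SELECT AVG(price) FROM products)

Result:
(no rows)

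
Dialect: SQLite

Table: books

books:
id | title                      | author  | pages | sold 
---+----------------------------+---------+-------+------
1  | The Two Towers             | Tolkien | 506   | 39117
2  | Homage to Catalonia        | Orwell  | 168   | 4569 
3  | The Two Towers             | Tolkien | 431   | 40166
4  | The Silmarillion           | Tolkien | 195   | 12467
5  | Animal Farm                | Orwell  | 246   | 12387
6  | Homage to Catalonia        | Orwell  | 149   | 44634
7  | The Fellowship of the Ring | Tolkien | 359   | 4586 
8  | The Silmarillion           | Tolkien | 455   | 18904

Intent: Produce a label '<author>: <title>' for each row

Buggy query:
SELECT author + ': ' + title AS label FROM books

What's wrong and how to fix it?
Bug: '+' is numeric addition; on text columns SQLite converts them to 0 instead of concatenating

Fix: Use the || operator for string concatenation

Corrected query:
SELECT author || ': ' || title AS label FROM books

Result:
label                              
-----------------------------------
Tolkien: The Two Towers            
Orwell: Homage to Catalonia        
Tolkien: The Two Towers            
Tolkien: The Silmarillion          
Orwell: Animal Farm                
Orwell: Homage to Catalonia        
Tolkien: The Fellowship of the Ring
Tolkien: The Silmarillion          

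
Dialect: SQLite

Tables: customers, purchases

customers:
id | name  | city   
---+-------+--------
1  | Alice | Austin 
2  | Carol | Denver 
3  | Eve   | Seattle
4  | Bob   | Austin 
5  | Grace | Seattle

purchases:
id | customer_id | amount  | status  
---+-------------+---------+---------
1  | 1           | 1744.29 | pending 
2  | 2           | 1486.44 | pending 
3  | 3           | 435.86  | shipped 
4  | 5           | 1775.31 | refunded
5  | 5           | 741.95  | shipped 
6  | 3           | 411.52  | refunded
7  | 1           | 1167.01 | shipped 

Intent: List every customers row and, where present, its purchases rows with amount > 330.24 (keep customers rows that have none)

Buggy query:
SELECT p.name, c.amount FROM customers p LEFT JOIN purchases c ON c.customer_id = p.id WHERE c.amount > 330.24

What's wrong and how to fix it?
Bug: Filtering c.amount in WHERE discards the NULL rows produced by LEFT JOIN, turning it into an inner join

Fix: Move the right-table condition into the ON clause so unmatched parents are kept

Corrected query:
SELECT p.name, c.amount FROM customers p LEFT JOIN purchases c ON c.customer_id = p.id AND c.amount > 330.24

Result:
name  | amount 
------+--------
Alice | 1167.01
Alice | 1744.29
Carol | 1486.44
Eve   | 411.52 
Eve   | 435.86 
Bob   | NULL   
Grace | 741.95 
Grace | 1775.31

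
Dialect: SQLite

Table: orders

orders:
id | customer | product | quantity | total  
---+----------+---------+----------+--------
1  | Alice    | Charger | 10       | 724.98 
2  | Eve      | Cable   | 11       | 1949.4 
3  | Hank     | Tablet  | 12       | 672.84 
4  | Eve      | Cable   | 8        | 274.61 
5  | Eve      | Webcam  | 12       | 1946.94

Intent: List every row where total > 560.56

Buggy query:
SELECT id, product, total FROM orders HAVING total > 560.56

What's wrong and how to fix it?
Bug: HAVING filters the output of aggregation, but this query has no GROUP BY and no aggregate functions, so SQLite rejects it (HAVING clause on a non-aggregate query); the condition here is per row

Fix: Replace HAVING with WHERE since the condition applies to individual rows

Corrected query:
SELECT id, product, total FROM orders WHERE total > 560.56

Result:
id | product | total  
---+---------+--------
1  | Charger | 724.98 
2  | Cable   | 1949.4 
3  | Tablet  | 672.84 
5  | Webcam  | 1946.94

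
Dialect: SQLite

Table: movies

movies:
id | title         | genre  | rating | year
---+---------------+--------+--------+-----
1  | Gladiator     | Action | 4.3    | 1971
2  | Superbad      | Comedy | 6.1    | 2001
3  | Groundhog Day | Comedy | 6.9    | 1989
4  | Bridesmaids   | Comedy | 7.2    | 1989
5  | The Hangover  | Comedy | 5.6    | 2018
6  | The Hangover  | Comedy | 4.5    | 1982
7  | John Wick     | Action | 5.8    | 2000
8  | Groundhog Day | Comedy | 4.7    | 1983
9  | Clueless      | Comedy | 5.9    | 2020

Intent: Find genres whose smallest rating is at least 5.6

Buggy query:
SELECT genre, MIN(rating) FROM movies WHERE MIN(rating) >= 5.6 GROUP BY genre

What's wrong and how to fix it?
Bug: MIN() in WHERE is a misuse of aggregate

Fix: Use HAVING for the per-group MIN condition

Corrected query:
SELECT genre, MIN(rating) FROM movies GROUP BY genre HAVING MIN(rating) >= 5.6

Result:
(no rows)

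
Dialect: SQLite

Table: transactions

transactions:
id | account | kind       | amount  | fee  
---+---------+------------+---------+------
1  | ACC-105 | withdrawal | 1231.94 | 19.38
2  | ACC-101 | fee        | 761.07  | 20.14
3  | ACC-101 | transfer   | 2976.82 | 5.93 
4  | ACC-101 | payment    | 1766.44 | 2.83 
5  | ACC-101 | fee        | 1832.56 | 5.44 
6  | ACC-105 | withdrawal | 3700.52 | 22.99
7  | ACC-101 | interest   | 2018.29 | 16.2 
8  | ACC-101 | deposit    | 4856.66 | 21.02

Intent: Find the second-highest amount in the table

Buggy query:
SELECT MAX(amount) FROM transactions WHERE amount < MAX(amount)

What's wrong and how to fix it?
Bug: MAX(amount) on the right of the comparison is an aggregate-in-WHERE error

Fix: Compute the overall MAX in a subquery, then take MAX of rows below it

Corrected query:
SELECT MAX(amount) FROM transactions WHERE amount < (SELECT MAX(amount) FROM transactions)

Result:
MAX(amount)
-----------
3700.52    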